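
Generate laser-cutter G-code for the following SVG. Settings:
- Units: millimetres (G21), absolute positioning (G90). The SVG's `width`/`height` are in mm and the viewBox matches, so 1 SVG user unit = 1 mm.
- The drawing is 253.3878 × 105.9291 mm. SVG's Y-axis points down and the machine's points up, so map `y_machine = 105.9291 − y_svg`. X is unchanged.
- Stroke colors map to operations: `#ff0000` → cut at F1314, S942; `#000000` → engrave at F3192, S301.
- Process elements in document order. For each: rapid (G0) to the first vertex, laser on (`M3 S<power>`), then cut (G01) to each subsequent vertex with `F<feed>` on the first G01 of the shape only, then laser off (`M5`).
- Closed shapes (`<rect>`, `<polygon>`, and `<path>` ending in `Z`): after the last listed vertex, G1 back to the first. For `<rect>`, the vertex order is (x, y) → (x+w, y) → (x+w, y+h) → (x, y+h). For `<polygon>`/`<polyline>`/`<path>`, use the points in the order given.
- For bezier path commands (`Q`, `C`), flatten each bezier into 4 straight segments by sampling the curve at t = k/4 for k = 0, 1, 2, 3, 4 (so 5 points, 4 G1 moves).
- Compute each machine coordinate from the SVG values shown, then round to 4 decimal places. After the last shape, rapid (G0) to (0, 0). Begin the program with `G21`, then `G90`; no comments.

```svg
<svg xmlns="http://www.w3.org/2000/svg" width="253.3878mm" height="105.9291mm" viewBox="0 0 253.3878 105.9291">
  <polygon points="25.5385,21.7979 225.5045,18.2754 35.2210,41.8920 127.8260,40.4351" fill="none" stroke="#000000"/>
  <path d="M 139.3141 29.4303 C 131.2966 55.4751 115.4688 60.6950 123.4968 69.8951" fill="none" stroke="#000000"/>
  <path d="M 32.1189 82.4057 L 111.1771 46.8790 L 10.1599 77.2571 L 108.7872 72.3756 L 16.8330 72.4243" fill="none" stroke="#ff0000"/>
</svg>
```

G21
G90
G0 X25.5385 Y84.1312
M3 S301
G01 X225.5045 Y87.6537 F3192
G01 X35.2210 Y64.0371
G01 X127.8260 Y65.4940
G01 X25.5385 Y84.1312
M5
G0 X139.3141 Y76.4988
M3 S301
G01 X132.3313 Y60.4823 F3192
G01 X125.3884 Y49.9496
G01 X121.4540 Y42.5754
G01 X123.4968 Y36.0340
M5
G0 X32.1189 Y23.5234
M3 S942
G01 X111.1771 Y59.0501 F1314
G01 X10.1599 Y28.6720
G01 X108.7872 Y33.5535
G01 X16.8330 Y33.5048
M5
G0 X0.0000 Y0.0000

viewBox `0 0 253.3878 105.9291` with mm width/height → 1 unit = 1 mm. Flip: y_m = 105.9291 − y_svg.

**Shape 1** — `<polygon>` closed polygon, stroke `#000000` → engrave (S301, F3192). Machine vertices: (25.5385,84.1312) → (225.5045,87.6537) → (35.2210,64.0371) → (127.8260,65.4940) → (25.5385,84.1312). Closed: final G1 returns to the first vertex.

**Shape 2** — `<path>` cubic bezier, stroke `#000000` → engrave (S301, F3192). Control points (SVG): P0=(139.3141,29.4303), P1=(131.2966,55.4751), P2=(115.4688,60.6950), P3=(123.4968,69.8951); sampled at t=k/4. Machine vertices: (139.3141,76.4988) → (132.3313,60.4823) → (125.3884,49.9496) → (121.4540,42.5754) → (123.4968,36.0340). Open path.

**Shape 3** — `<path>` open polyline, stroke `#ff0000` → cut (S942, F1314). Machine vertices: (32.1189,23.5234) → (111.1771,59.0501) → (10.1599,28.6720) → (108.7872,33.5535) → (16.8330,33.5048). Open path.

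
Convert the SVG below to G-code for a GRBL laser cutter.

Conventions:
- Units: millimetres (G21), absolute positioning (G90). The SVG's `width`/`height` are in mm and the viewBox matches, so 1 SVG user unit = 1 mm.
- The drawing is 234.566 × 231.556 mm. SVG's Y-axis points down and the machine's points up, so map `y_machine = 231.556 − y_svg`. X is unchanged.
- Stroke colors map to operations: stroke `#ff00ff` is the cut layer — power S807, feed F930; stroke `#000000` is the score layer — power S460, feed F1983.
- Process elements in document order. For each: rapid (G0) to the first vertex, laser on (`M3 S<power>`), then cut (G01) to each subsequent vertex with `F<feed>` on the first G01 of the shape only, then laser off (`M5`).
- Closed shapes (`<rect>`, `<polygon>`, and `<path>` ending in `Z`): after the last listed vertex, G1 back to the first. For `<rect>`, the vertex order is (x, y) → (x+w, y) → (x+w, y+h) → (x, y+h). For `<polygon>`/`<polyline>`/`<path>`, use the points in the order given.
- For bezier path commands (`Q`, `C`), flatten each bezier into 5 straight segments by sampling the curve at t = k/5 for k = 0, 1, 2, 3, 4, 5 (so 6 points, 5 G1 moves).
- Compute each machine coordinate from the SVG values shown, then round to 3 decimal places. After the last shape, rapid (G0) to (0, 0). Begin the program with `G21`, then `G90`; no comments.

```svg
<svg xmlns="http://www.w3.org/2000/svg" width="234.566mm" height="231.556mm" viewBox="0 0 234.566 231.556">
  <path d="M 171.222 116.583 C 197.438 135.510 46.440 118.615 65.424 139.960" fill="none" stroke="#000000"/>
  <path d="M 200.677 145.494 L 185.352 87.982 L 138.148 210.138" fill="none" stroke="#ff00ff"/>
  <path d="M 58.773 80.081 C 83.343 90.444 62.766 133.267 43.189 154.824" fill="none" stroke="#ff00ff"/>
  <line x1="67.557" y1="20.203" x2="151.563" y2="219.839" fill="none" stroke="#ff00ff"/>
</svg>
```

G21
G90
G0 X171.222 Y114.973
M3 S460
G01 X168.463 Y107.323 F1983
G01 X139.839 Y104.715
G01 X102.014 Y103.595
G01 X71.654 Y100.407
G01 X65.424 Y91.596
M5
G0 X200.677 Y86.062
M3 S807
G01 X185.352 Y143.574 F930
G01 X138.148 Y21.418
M5
G0 X58.773 Y151.475
M3 S807
G01 X68.467 Y141.792 F930
G01 X69.540 Y126.897
G01 X64.208 Y109.370
G01 X54.686 Y91.788
G01 X43.189 Y76.732
M5
G0 X67.557 Y211.353
M3 S807
G01 X151.563 Y11.717 F930
M5
G0 X0.000 Y0.000

1 u = 1 mm; y_m = 231.556 − y.

[1] `<path>` cubic bezier, #000000→score S460 F1983: (171.222,114.973) → (168.463,107.323) → (139.839,104.715) → (102.014,103.595) → (71.654,100.407) → (65.424,91.596)

[2] `<path>` open polyline, #ff00ff→cut S807 F930: (200.677,86.062) → (185.352,143.574) → (138.148,21.418)

[3] `<path>` cubic bezier, #ff00ff→cut S807 F930: (58.773,151.475) → (68.467,141.792) → (69.540,126.897) → (64.208,109.370) → (54.686,91.788) → (43.189,76.732)

[4] `<line>` line segment, #ff00ff→cut S807 F930: (67.557,211.353) → (151.563,11.717)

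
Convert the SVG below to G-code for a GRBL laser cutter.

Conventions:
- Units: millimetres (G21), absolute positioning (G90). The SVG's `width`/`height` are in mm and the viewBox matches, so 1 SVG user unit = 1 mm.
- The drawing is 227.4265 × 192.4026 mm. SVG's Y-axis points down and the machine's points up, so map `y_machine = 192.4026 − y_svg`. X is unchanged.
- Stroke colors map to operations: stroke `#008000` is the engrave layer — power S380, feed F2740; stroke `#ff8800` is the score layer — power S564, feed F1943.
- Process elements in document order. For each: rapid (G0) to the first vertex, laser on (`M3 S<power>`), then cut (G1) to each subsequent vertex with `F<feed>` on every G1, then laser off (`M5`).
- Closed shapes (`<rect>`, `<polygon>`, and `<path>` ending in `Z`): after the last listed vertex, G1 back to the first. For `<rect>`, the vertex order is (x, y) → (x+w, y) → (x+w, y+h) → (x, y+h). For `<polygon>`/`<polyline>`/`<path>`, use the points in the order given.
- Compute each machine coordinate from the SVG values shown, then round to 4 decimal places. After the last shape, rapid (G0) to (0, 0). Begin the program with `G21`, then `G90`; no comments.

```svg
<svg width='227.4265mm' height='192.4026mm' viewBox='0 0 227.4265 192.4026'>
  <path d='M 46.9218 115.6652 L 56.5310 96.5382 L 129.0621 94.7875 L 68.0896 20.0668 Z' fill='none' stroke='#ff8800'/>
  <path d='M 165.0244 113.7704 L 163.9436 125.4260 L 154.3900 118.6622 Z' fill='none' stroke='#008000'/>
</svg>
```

G21
G90
G0 X46.9218 Y76.7374
M3 S564
G1 X56.5310 Y95.8644 F1943
G1 X129.0621 Y97.6151 F1943
G1 X68.0896 Y172.3358 F1943
G1 X46.9218 Y76.7374 F1943
M5
G0 X165.0244 Y78.6322
M3 S380
G1 X163.9436 Y66.9766 F2740
G1 X154.3900 Y73.7404 F2740
G1 X165.0244 Y78.6322 F2740
M5
G0 X0.0000 Y0.0000

Since the viewBox matches the mm dimensions, user units are millimetres directly. The only transform is the Y-flip y_m = 192.4026 − y_svg.

Shape 1 is a closed polygon drawn with `<path>`. Its stroke #ff8800 means score at S564, F1943. After flipping Y the toolpath is (46.9218,76.7374) → (56.5310,95.8644) → (129.0621,97.6151) → (68.0896,172.3358) → (46.9218,76.7374), returning to the start.

Shape 2 is a regular polygon drawn with `<path>`. Its stroke #008000 means engrave at S380, F2740. After flipping Y the toolpath is (165.0244,78.6322) → (163.9436,66.9766) → (154.3900,73.7404) → (165.0244,78.6322), returning to the start.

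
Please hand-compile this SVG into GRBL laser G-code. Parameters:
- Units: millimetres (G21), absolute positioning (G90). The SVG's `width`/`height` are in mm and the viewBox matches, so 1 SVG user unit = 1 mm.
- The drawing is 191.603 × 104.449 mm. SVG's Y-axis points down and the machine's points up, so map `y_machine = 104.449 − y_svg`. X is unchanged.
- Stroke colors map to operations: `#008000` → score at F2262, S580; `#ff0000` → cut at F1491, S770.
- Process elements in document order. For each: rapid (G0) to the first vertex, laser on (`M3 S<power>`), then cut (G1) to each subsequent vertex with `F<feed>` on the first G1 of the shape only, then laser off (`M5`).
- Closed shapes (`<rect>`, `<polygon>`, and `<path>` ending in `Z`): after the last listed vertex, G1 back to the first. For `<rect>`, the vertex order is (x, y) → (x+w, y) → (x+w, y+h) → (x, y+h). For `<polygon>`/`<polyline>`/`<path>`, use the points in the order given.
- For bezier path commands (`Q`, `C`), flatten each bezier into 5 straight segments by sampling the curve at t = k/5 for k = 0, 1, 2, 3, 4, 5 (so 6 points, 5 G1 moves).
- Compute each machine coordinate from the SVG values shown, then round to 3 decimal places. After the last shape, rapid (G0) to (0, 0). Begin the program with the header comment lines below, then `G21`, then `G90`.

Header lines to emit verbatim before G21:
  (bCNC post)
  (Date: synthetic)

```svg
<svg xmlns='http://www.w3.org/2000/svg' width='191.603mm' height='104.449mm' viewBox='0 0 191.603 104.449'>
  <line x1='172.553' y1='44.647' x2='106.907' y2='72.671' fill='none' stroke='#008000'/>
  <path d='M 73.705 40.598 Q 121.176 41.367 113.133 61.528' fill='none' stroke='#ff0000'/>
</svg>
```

Since the viewBox matches the mm dimensions, user units are millimetres directly. The only transform is the Y-flip y_m = 104.449 − y_svg.

Shape 1 is a line segment drawn with `<line>`. Its stroke #008000 means score at S580, F2262. After flipping Y the toolpath is (172.553,59.802) → (106.907,31.778).

Shape 2 is a quadratic bezier drawn with `<path>`. Its stroke #ff0000 means cut at S770, F1491. After flipping Y the toolpath is (73.705,63.851) → (90.473,62.768) → (102.800,60.133) → (110.685,55.947) → (114.130,50.210) → (113.133,42.921).

(bCNC post)
(Date: synthetic)
G21
G90
G0 X172.553 Y59.802
M3 S580
G1 X106.907 Y31.778 F2262
M5
G0 X73.705 Y63.851
M3 S770
G1 X90.473 Y62.768 F1491
G1 X102.800 Y60.133
G1 X110.685 Y55.947
G1 X114.130 Y50.210
G1 X113.133 Y42.921
M5
G0 X0.000 Y0.000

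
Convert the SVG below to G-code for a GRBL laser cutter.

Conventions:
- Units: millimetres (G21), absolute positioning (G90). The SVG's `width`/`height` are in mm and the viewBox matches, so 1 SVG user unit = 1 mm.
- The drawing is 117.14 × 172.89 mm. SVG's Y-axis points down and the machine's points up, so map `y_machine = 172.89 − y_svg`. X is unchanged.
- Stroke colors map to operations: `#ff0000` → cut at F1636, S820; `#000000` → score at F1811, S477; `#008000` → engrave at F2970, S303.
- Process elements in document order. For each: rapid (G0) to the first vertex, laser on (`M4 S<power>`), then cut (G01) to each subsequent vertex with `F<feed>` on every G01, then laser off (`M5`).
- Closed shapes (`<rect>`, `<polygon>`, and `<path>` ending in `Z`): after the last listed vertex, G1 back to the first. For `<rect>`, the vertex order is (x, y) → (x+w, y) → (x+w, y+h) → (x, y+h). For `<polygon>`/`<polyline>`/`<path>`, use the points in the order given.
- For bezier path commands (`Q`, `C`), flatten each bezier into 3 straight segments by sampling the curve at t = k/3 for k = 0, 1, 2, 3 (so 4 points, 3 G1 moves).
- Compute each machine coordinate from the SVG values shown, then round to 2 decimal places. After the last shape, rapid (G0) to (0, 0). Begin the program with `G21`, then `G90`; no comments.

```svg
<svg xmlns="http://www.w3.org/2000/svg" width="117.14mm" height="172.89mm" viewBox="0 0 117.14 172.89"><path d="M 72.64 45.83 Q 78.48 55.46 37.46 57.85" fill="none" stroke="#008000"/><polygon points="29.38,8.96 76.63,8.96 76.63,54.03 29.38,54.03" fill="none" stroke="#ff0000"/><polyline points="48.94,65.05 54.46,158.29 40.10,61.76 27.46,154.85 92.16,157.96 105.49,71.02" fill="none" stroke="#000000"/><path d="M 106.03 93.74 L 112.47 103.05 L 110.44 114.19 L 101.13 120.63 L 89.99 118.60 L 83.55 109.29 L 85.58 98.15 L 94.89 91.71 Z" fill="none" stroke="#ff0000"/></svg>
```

Since the viewBox matches the mm dimensions, user units are millimetres directly. The only transform is the Y-flip y_m = 172.89 − y_svg.

Shape 1 is a quadratic bezier drawn with `<path>`. Its stroke #008000 means engrave at S303, F2970. After flipping Y the toolpath is (72.64,127.06) → (71.33,121.44) → (59.60,117.44) → (37.46,115.04).

Shape 2 is a rectangle drawn with `<polygon>`. Its stroke #ff0000 means cut at S820, F1636. After flipping Y the toolpath is (29.38,163.93) → (76.63,163.93) → (76.63,118.86) → (29.38,118.86) → (29.38,163.93), returning to the start.

Shape 3 is a open polyline drawn with `<polyline>`. Its stroke #000000 means score at S477, F1811. After flipping Y the toolpath is (48.94,107.84) → (54.46,14.60) → (40.10,111.13) → (27.46,18.04) → (92.16,14.93) → (105.49,101.87).

Shape 4 is a regular polygon drawn with `<path>`. Its stroke #ff0000 means cut at S820, F1636. After flipping Y the toolpath is (106.03,79.15) → (112.47,69.84) → (110.44,58.70) → (101.13,52.26) → (89.99,54.29) → (83.55,63.60) → (85.58,74.74) → (94.89,81.18) → (106.03,79.15), returning to the start.

G21
G90
G0 X72.64 Y127.06
M4 S303
G01 X71.33 Y121.44 F2970
G01 X59.60 Y117.44 F2970
G01 X37.46 Y115.04 F2970
M5
G0 X29.38 Y163.93
M4 S820
G01 X76.63 Y163.93 F1636
G01 X76.63 Y118.86 F1636
G01 X29.38 Y118.86 F1636
G01 X29.38 Y163.93 F1636
M5
G0 X48.94 Y107.84
M4 S477
G01 X54.46 Y14.60 F1811
G01 X40.10 Y111.13 F1811
G01 X27.46 Y18.04 F1811
G01 X92.16 Y14.93 F1811
G01 X105.49 Y101.87 F1811
M5
G0 X106.03 Y79.15
M4 S820
G01 X112.47 Y69.84 F1636
G01 X110.44 Y58.70 F1636
G01 X101.13 Y52.26 F1636
G01 X89.99 Y54.29 F1636
G01 X83.55 Y63.60 F1636
G01 X85.58 Y74.74 F1636
G01 X94.89 Y81.18 F1636
G01 X106.03 Y79.15 F1636
M5
G0 X0.00 Y0.00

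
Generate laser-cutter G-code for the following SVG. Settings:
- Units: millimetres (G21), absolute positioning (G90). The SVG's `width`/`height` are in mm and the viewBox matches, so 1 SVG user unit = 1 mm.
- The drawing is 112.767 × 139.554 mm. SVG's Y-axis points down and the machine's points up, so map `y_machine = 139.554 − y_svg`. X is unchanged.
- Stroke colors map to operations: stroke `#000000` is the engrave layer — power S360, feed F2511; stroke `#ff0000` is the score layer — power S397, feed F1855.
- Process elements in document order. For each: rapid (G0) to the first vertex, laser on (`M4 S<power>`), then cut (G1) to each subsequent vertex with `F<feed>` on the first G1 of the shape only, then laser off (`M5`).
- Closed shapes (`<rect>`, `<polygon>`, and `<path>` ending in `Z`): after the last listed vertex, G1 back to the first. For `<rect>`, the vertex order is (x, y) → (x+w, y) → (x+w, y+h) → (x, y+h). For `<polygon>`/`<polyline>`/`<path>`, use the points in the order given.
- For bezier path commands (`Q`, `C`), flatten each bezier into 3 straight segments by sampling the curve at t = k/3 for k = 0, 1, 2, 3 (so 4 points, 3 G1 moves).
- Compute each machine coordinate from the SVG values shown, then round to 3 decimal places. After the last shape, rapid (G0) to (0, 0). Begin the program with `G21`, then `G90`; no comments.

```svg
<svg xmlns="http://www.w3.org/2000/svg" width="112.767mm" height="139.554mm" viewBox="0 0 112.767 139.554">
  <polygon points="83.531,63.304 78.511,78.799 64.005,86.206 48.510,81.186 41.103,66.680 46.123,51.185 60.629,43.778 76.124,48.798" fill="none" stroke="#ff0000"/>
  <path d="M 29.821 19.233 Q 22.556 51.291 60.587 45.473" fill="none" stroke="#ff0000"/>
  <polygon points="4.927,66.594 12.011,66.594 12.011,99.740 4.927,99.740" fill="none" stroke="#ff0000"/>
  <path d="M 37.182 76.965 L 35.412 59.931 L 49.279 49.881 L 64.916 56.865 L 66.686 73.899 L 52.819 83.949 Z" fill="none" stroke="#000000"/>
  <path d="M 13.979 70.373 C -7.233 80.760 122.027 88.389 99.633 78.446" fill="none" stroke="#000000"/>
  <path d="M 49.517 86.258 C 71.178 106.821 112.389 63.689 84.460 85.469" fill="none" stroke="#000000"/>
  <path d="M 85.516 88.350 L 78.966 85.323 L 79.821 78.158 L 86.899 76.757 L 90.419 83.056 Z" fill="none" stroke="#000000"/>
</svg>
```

viewBox `0 0 112.767 139.554` with mm width/height → 1 unit = 1 mm. Flip: y_m = 139.554 − y_svg.

**Shape 1** — `<polygon>` regular polygon, stroke `#ff0000` → score (S397, F1855). Machine vertices: (83.531,76.250) → (78.511,60.755) → (64.005,53.348) → (48.510,58.368) → (41.103,72.874) → (46.123,88.369) → (60.629,95.776) → (76.124,90.756) → (83.531,76.250). Closed: final G1 returns to the first vertex.

**Shape 2** — `<path>` quadratic bezier, stroke `#ff0000` → score (S397, F1855). Control points (SVG): P0=(29.821,19.233), P1=(22.556,51.291), P2=(60.587,45.473); sampled at t=k/3. Machine vertices: (29.821,120.321) → (30.011,103.157) → (40.266,94.411) → (60.587,94.081). Open path.

**Shape 3** — `<polygon>` rectangle, stroke `#ff0000` → score (S397, F1855). Machine vertices: (4.927,72.960) → (12.011,72.960) → (12.011,39.814) → (4.927,39.814) → (4.927,72.960). Closed: final G1 returns to the first vertex.

**Shape 4** — `<path>` regular polygon, stroke `#000000` → engrave (S360, F2511). Machine vertices: (37.182,62.589) → (35.412,79.623) → (49.279,89.673) → (64.916,82.689) → (66.686,65.655) → (52.819,55.605) → (37.182,62.589). Closed: final G1 returns to the first vertex.

**Shape 5** — `<path>` cubic bezier, stroke `#000000` → engrave (S360, F2511). Control points (SVG): P0=(13.979,70.373), P1=(-7.233,80.760), P2=(122.027,88.389), P3=(99.633,78.446); sampled at t=k/3. Machine vertices: (13.979,69.181) → (31.734,60.262) → (82.666,56.474) → (99.633,61.108). Open path.

**Shape 6** — `<path>` cubic bezier, stroke `#000000` → engrave (S360, F2511). Control points (SVG): P0=(49.517,86.258), P1=(71.178,106.821), P2=(112.389,63.689), P3=(84.460,85.469); sampled at t=k/3. Machine vertices: (49.517,53.296) → (74.410,49.201) → (92.627,58.991) → (84.460,54.085). Open path.

**Shape 7** — `<path>` regular polygon, stroke `#000000` → engrave (S360, F2511). Machine vertices: (85.516,51.204) → (78.966,54.231) → (79.821,61.396) → (86.899,62.797) → (90.419,56.498) → (85.516,51.204). Closed: final G1 returns to the first vertex.

G21
G90
G0 X83.531 Y76.250
M4 S397
G1 X78.511 Y60.755 F1855
G1 X64.005 Y53.348
G1 X48.510 Y58.368
G1 X41.103 Y72.874
G1 X46.123 Y88.369
G1 X60.629 Y95.776
G1 X76.124 Y90.756
G1 X83.531 Y76.250
M5
G0 X29.821 Y120.321
M4 S397
G1 X30.011 Y103.157 F1855
G1 X40.266 Y94.411
G1 X60.587 Y94.081
M5
G0 X4.927 Y72.960
M4 S397
G1 X12.011 Y72.960 F1855
G1 X12.011 Y39.814
G1 X4.927 Y39.814
G1 X4.927 Y72.960
M5
G0 X37.182 Y62.589
M4 S360
G1 X35.412 Y79.623 F2511
G1 X49.279 Y89.673
G1 X64.916 Y82.689
G1 X66.686 Y65.655
G1 X52.819 Y55.605
G1 X37.182 Y62.589
M5
G0 X13.979 Y69.181
M4 S360
G1 X31.734 Y60.262 F2511
G1 X82.666 Y56.474
G1 X99.633 Y61.108
M5
G0 X49.517 Y53.296
M4 S360
G1 X74.410 Y49.201 F2511
G1 X92.627 Y58.991
G1 X84.460 Y54.085
M5
G0 X85.516 Y51.204
M4 S360
G1 X78.966 Y54.231 F2511
G1 X79.821 Y61.396
G1 X86.899 Y62.797
G1 X90.419 Y56.498
G1 X85.516 Y51.204
M5
G0 X0.000 Y0.000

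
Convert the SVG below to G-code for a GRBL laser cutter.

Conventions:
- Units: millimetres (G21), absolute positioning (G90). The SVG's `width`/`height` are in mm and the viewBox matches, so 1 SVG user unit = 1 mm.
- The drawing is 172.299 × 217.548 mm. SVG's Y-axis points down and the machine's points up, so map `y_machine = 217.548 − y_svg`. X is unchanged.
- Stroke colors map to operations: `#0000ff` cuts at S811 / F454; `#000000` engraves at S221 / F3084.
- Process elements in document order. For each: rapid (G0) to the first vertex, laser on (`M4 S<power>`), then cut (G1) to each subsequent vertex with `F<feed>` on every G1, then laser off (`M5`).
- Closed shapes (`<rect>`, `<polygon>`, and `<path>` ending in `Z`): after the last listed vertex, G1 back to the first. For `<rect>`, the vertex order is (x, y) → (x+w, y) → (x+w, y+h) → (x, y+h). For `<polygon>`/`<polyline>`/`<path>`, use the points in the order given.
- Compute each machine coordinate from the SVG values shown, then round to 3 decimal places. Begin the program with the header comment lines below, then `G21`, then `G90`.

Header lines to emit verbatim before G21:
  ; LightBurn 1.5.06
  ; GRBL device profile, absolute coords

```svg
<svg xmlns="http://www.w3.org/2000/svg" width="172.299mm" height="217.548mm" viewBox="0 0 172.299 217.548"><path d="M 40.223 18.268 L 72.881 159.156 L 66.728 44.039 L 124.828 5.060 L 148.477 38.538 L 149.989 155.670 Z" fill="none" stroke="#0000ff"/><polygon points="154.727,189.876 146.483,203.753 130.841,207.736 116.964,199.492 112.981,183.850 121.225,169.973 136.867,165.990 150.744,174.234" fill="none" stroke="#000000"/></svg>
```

; LightBurn 1.5.06
; GRBL device profile, absolute coords
G21
G90
G0 X40.223 Y199.280
M4 S811
G1 X72.881 Y58.392 F454
G1 X66.728 Y173.509 F454
G1 X124.828 Y212.488 F454
G1 X148.477 Y179.010 F454
G1 X149.989 Y61.878 F454
G1 X40.223 Y199.280 F454
M5
G0 X154.727 Y27.672
M4 S221
G1 X146.483 Y13.795 F3084
G1 X130.841 Y9.812 F3084
G1 X116.964 Y18.056 F3084
G1 X112.981 Y33.698 F3084
G1 X121.225 Y47.575 F3084
G1 X136.867 Y51.558 F3084
G1 X150.744 Y43.314 F3084
G1 X154.727 Y27.672 F3084
M5

viewBox `0 0 172.299 217.548` with mm width/height → 1 unit = 1 mm. Flip: y_m = 217.548 − y_svg.

**Shape 1** — `<path>` closed polygon, stroke `#0000ff` → cut (S811, F454). Machine vertices: (40.223,199.280) → (72.881,58.392) → (66.728,173.509) → (124.828,212.488) → (148.477,179.010) → (149.989,61.878) → (40.223,199.280). Closed: final G1 returns to the first vertex.

**Shape 2** — `<polygon>` regular polygon, stroke `#000000` → engrave (S221, F3084). Machine vertices: (154.727,27.672) → (146.483,13.795) → (130.841,9.812) → (116.964,18.056) → (112.981,33.698) → (121.225,47.575) → (136.867,51.558) → (150.744,43.314) → (154.727,27.672). Closed: final G1 returns to the first vertex.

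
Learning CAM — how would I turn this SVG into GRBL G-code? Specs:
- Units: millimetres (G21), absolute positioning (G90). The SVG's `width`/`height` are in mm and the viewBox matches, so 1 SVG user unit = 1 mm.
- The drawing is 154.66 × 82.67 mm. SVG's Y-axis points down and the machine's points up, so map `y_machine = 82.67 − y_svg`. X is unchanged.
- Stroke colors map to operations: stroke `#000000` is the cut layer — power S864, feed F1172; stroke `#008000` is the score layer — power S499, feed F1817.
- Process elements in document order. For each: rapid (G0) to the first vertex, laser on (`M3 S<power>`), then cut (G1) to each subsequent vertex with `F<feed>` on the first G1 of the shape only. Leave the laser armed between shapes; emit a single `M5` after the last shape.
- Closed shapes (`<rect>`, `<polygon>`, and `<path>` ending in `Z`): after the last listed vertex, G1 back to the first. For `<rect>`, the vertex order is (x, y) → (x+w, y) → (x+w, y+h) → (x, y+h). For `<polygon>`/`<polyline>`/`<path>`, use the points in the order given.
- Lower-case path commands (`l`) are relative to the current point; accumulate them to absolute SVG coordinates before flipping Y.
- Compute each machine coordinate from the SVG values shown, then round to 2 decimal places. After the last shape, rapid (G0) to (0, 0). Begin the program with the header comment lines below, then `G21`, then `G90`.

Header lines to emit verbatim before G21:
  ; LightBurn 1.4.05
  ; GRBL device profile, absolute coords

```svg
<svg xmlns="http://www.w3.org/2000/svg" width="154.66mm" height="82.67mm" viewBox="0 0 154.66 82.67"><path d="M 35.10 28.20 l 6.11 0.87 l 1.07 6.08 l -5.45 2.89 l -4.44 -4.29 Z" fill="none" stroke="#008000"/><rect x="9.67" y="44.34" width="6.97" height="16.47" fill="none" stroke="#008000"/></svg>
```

; LightBurn 1.4.05
; GRBL device profile, absolute coords
G21
G90
G0 X35.10 Y54.47
M3 S499
G1 X41.21 Y53.60 F1817
G1 X42.28 Y47.52
G1 X36.83 Y44.63
G1 X32.39 Y48.92
G1 X35.10 Y54.47
G0 X9.67 Y38.33
M3 S499
G1 X16.64 Y38.33 F1817
G1 X16.64 Y21.86
G1 X9.67 Y21.86
G1 X9.67 Y38.33
M5
G0 X0.00 Y0.00

Since the viewBox matches the mm dimensions, user units are millimetres directly. The only transform is the Y-flip y_m = 82.67 − y_svg.

Shape 1 is a regular polygon drawn with `<path>`. Its stroke #008000 means score at S499, F1817. After flipping Y the toolpath is (35.10,54.47) → (41.21,53.60) → (42.28,47.52) → (36.83,44.63) → (32.39,48.92) → (35.10,54.47), returning to the start.

Shape 2 is a rectangle drawn with `<rect>`. Its stroke #008000 means score at S499, F1817. After flipping Y the toolpath is (9.67,38.33) → (16.64,38.33) → (16.64,21.86) → (9.67,21.86) → (9.67,38.33), returning to the start.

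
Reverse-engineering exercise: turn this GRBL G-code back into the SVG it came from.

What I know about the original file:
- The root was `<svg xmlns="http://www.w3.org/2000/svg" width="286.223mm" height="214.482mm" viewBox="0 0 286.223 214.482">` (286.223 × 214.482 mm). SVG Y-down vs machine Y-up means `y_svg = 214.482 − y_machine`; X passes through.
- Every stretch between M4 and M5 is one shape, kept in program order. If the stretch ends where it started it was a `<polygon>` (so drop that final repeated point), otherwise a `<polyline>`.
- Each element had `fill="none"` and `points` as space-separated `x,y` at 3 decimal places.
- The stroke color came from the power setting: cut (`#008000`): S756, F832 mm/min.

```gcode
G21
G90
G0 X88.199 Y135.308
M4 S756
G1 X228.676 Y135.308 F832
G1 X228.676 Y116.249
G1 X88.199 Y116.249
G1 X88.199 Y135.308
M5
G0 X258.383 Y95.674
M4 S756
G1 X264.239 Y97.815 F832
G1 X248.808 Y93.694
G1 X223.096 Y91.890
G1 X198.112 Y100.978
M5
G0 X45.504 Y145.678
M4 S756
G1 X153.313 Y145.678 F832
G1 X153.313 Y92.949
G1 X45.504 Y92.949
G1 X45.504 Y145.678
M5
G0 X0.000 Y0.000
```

Machine Y-up, SVG Y-down with viewBox height 214.482, so y_svg = 214.482 − y_machine; X carries over. Every run uses S756, so all elements get stroke `#008000` (cut).

Run 1: The run returns to its start, so emit a `<polygon>` with points (Y-flipped): 88.199,79.174 228.676,79.174 228.676,98.233 88.199,98.233.

Run 2: The run is open, so emit a `<polyline>` with points (Y-flipped): 258.383,118.808 264.239,116.667 248.808,120.788 223.096,122.592 198.112,113.504.

Run 3: The run returns to its start, so emit a `<polygon>` with points (Y-flipped): 45.504,68.804 153.313,68.804 153.313,121.533 45.504,121.533.

<svg xmlns="http://www.w3.org/2000/svg" width="286.223mm" height="214.482mm" viewBox="0 0 286.223 214.482">
  <polygon points="88.199,79.174 228.676,79.174 228.676,98.233 88.199,98.233" fill="none" stroke="#008000"/>
  <polyline points="258.383,118.808 264.239,116.667 248.808,120.788 223.096,122.592 198.112,113.504" fill="none" stroke="#008000"/>
  <polygon points="45.504,68.804 153.313,68.804 153.313,121.533 45.504,121.533" fill="none" stroke="#008000"/>
</svg>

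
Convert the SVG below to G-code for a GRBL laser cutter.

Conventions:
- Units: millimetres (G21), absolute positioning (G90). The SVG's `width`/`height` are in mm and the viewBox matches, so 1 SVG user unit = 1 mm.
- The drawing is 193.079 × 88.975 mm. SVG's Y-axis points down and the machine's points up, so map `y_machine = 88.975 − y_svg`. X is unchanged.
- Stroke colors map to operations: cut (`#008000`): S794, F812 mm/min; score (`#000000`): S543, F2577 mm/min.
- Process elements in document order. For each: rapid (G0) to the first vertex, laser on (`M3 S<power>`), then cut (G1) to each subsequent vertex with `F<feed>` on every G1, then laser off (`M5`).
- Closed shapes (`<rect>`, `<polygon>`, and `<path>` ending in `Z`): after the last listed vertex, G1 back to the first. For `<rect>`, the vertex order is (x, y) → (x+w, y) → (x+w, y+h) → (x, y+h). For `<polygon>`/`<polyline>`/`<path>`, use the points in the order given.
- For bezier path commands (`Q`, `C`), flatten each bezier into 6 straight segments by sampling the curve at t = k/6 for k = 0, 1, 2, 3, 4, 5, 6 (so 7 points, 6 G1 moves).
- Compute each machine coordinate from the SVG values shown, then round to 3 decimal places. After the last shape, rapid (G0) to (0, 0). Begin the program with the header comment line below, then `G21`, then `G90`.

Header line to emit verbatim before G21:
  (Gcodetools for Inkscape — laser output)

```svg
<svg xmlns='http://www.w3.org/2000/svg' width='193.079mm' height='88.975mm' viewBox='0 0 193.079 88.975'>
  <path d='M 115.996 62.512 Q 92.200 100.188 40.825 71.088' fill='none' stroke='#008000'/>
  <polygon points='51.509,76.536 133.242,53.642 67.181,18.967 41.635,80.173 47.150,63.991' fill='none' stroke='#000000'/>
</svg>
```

Since the viewBox matches the mm dimensions, user units are millimetres directly. The only transform is the Y-flip y_m = 88.975 − y_svg.

Shape 1 is a quadratic bezier drawn with `<path>`. Its stroke #008000 means cut at S794, F812. After flipping Y the toolpath is (115.996,26.463) → (107.298,15.759) → (97.068,8.765) → (85.305,5.481) → (72.011,5.907) → (57.184,10.042) → (40.825,17.887).

Shape 2 is a closed polygon drawn with `<polygon>`. Its stroke #000000 means score at S543, F2577. After flipping Y the toolpath is (51.509,12.439) → (133.242,35.333) → (67.181,70.008) → (41.635,8.802) → (47.150,24.984) → (51.509,12.439), returning to the start.

(Gcodetools for Inkscape — laser output)
G21
G90
G0 X115.996 Y26.463
M3 S794
G1 X107.298 Y15.759 F812
G1 X97.068 Y8.765 F812
G1 X85.305 Y5.481 F812
G1 X72.011 Y5.907 F812
G1 X57.184 Y10.042 F812
G1 X40.825 Y17.887 F812
M5
G0 X51.509 Y12.439
M3 S543
G1 X133.242 Y35.333 F2577
G1 X67.181 Y70.008 F2577
G1 X41.635 Y8.802 F2577
G1 X47.150 Y24.984 F2577
G1 X51.509 Y12.439 F2577
M5
G0 X0.000 Y0.000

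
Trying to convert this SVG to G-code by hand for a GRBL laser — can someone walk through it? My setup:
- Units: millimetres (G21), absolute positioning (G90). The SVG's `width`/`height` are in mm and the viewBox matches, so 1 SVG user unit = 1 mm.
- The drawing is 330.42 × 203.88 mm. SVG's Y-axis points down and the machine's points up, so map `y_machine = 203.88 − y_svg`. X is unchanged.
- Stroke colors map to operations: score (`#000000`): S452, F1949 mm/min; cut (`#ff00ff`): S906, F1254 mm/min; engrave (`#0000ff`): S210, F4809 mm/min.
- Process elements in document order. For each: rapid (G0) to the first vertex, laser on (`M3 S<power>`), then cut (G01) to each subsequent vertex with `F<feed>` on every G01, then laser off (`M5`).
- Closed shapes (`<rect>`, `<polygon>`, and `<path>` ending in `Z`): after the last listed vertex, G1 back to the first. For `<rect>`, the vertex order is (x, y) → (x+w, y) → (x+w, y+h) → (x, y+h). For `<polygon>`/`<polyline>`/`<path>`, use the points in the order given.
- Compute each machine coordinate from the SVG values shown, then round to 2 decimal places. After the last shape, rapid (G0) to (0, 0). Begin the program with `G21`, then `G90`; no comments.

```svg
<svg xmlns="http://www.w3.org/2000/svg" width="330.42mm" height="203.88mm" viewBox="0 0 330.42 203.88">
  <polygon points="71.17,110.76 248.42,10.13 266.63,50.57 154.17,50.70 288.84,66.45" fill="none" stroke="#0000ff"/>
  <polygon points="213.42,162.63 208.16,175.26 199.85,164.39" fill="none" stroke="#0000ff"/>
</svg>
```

viewBox `0 0 330.42 203.88` with mm width/height → 1 unit = 1 mm. Flip: y_m = 203.88 − y_svg.

**Shape 1** — `<polygon>` closed polygon, stroke `#0000ff` → engrave (S210, F4809). Machine vertices: (71.17,93.12) → (248.42,193.75) → (266.63,153.31) → (154.17,153.18) → (288.84,137.43) → (71.17,93.12). Closed: final G1 returns to the first vertex.

**Shape 2** — `<polygon>` regular polygon, stroke `#0000ff` → engrave (S210, F4809). Machine vertices: (213.42,41.25) → (208.16,28.62) → (199.85,39.49) → (213.42,41.25). Closed: final G1 returns to the first vertex.

G21
G90
G0 X71.17 Y93.12
M3 S210
G01 X248.42 Y193.75 F4809
G01 X266.63 Y153.31 F4809
G01 X154.17 Y153.18 F4809
G01 X288.84 Y137.43 F4809
G01 X71.17 Y93.12 F4809
M5
G0 X213.42 Y41.25
M3 S210
G01 X208.16 Y28.62 F4809
G01 X199.85 Y39.49 F4809
G01 X213.42 Y41.25 F4809
M5
G0 X0.00 Y0.00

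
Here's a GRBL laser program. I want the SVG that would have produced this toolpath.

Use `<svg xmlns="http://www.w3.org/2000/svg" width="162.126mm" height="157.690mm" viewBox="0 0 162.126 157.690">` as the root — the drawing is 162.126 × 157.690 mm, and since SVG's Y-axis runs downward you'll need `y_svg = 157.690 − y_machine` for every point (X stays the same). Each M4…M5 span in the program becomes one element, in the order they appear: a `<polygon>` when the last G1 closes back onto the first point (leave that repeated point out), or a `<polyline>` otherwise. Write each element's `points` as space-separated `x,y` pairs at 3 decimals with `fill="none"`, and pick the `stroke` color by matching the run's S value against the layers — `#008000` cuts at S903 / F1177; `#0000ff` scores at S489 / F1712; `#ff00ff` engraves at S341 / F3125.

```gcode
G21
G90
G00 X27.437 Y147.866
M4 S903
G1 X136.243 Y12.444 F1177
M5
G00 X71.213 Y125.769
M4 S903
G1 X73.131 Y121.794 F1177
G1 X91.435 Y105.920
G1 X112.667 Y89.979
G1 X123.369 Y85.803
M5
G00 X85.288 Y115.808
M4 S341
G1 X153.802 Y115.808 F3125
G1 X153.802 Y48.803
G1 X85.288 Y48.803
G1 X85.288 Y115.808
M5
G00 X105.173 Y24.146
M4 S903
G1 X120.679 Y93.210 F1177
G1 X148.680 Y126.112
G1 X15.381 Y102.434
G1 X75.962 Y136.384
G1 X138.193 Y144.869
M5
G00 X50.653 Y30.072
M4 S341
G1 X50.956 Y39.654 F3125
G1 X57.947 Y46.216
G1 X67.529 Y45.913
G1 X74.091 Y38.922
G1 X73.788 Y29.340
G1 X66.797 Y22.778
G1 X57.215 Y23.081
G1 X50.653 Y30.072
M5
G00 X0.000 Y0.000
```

<svg xmlns="http://www.w3.org/2000/svg" width="162.126mm" height="157.690mm" viewBox="0 0 162.126 157.690">
  <polyline points="27.437,9.824 136.243,145.246" fill="none" stroke="#008000"/>
  <polyline points="71.213,31.921 73.131,35.896 91.435,51.770 112.667,67.711 123.369,71.887" fill="none" stroke="#008000"/>
  <polygon points="85.288,41.882 153.802,41.882 153.802,108.887 85.288,108.887" fill="none" stroke="#ff00ff"/>
  <polyline points="105.173,133.544 120.679,64.480 148.680,31.578 15.381,55.256 75.962,21.306 138.193,12.821" fill="none" stroke="#008000"/>
  <polygon points="50.653,127.618 50.956,118.036 57.947,111.474 67.529,111.777 74.091,118.768 73.788,128.350 66.797,134.912 57.215,134.609" fill="none" stroke="#ff00ff"/>
</svg>

y_svg = 157.690 − y_m.

[1] S903→`#008000` (cut); open run; points: 27.437,9.824 136.243,145.246

[2] S903→`#008000` (cut); open run; points: 71.213,31.921 73.131,35.896 91.435,51.770 112.667,67.711 123.369,71.887

[3] S341→`#ff00ff` (engrave); closed run; points: 85.288,41.882 153.802,41.882 153.802,108.887 85.288,108.887

[4] S903→`#008000` (cut); open run; points: 105.173,133.544 120.679,64.480 148.680,31.578 15.381,55.256 75.962,21.306 138.193,12.821

[5] S341→`#ff00ff` (engrave); closed run; points: 50.653,127.618 50.956,118.036 57.947,111.474 67.529,111.777 74.091,118.768 73.788,128.350 66.797,134.912 57.215,134.609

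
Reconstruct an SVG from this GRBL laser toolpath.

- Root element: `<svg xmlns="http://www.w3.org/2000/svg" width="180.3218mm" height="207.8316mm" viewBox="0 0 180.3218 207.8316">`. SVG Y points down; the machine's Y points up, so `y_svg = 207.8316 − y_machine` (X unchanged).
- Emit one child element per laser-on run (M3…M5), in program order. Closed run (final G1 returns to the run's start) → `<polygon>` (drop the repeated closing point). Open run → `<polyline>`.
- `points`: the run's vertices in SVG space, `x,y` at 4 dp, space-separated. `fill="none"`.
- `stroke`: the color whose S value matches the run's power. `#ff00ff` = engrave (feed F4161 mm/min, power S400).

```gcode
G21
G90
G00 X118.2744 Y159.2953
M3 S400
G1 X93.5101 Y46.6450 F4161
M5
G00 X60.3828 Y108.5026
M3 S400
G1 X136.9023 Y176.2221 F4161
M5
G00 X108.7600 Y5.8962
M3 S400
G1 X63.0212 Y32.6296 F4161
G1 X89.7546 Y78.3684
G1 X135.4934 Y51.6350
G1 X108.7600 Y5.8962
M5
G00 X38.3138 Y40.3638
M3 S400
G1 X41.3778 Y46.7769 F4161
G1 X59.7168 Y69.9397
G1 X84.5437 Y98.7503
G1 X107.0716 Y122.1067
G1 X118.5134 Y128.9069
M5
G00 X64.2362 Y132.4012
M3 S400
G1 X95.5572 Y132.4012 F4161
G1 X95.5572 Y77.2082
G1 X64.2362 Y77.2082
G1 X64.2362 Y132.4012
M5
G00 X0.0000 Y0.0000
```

Each laser-on run becomes one SVG element. Flip Y back into SVG space with y_svg = 207.8316 − y_machine. Every run uses S400, so all elements get stroke `#ff00ff` (engrave).

Run 1: The run is open, so emit a `<polyline>` with points (Y-flipped): 118.2744,48.5363 93.5101,161.1866.

Run 2: The run is open, so emit a `<polyline>` with points (Y-flipped): 60.3828,99.3290 136.9023,31.6095.

Run 3: The run returns to its start, so emit a `<polygon>` with points (Y-flipped): 108.7600,201.9354 63.0212,175.2020 89.7546,129.4632 135.4934,156.1966.

Run 4: The run is open, so emit a `<polyline>` with points (Y-flipped): 38.3138,167.4678 41.3778,161.0547 59.7168,137.8919 84.5437,109.0813 107.0716,85.7249 118.5134,78.9247.

Run 5: The run returns to its start, so emit a `<polygon>` with points (Y-flipped): 64.2362,75.4304 95.5572,75.4304 95.5572,130.6234 64.2362,130.6234.

<svg xmlns="http://www.w3.org/2000/svg" width="180.3218mm" height="207.8316mm" viewBox="0 0 180.3218 207.8316">
  <polyline points="118.2744,48.5363 93.5101,161.1866" fill="none" stroke="#ff00ff"/>
  <polyline points="60.3828,99.3290 136.9023,31.6095" fill="none" stroke="#ff00ff"/>
  <polygon points="108.7600,201.9354 63.0212,175.2020 89.7546,129.4632 135.4934,156.1966" fill="none" stroke="#ff00ff"/>
  <polyline points="38.3138,167.4678 41.3778,161.0547 59.7168,137.8919 84.5437,109.0813 107.0716,85.7249 118.5134,78.9247" fill="none" stroke="#ff00ff"/>
  <polygon points="64.2362,75.4304 95.5572,75.4304 95.5572,130.6234 64.2362,130.6234" fill="none" stroke="#ff00ff"/>
</svg>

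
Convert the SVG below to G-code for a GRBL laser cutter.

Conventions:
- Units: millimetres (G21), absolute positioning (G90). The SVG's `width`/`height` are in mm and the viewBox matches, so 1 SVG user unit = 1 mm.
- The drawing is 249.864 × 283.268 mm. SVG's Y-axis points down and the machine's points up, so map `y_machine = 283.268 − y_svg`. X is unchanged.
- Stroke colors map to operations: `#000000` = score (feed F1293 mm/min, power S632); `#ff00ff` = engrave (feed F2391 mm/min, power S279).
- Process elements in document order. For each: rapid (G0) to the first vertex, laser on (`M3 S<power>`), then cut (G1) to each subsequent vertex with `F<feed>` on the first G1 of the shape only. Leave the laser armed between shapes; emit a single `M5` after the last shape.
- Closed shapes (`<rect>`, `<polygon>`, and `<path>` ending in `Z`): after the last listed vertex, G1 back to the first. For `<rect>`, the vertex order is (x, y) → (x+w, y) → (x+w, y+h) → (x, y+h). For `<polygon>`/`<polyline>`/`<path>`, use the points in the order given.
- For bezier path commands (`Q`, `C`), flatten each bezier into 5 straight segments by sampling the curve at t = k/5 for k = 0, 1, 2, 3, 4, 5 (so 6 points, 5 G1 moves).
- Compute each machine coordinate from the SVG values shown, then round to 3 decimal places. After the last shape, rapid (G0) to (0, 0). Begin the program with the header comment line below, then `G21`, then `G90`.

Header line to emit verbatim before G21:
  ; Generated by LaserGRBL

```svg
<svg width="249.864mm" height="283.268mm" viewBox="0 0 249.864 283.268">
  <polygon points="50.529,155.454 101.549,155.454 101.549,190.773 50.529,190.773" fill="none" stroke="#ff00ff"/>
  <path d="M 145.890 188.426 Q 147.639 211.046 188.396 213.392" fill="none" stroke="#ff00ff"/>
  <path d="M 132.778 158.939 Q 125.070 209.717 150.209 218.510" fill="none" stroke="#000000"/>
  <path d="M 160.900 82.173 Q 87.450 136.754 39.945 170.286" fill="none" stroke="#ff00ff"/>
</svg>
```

; Generated by LaserGRBL
G21
G90
G0 X50.529 Y127.814
M3 S279
G1 X101.549 Y127.814 F2391
G1 X101.549 Y92.495
G1 X50.529 Y92.495
G1 X50.529 Y127.814
G0 X145.890 Y94.842
M3 S279
G1 X148.150 Y86.605 F2391
G1 X153.530 Y79.990
G1 X162.032 Y74.997
G1 X173.654 Y71.625
G1 X188.396 Y69.876
G0 X132.778 Y124.329
M3 S632
G1 X131.009 Y105.697 F1293
G1 X131.867 Y90.424
G1 X135.353 Y78.510
G1 X141.467 Y69.955
G1 X150.209 Y64.758
G0 X160.900 Y201.095
M3 S279
G1 X132.558 Y180.105 F2391
G1 X106.291 Y160.798
G1 X82.100 Y143.175
G1 X59.985 Y127.237
G1 X39.945 Y112.982
M5
G0 X0.000 Y0.000

viewBox `0 0 249.864 283.268` with mm width/height → 1 unit = 1 mm. Flip: y_m = 283.268 − y_svg.

**Shape 1** — `<polygon>` rectangle, stroke `#ff00ff` → engrave (S279, F2391). Machine vertices: (50.529,127.814) → (101.549,127.814) → (101.549,92.495) → (50.529,92.495) → (50.529,127.814). Closed: final G1 returns to the first vertex.

**Shape 2** — `<path>` quadratic bezier, stroke `#ff00ff` → engrave (S279, F2391). Control points (SVG): P0=(145.890,188.426), P1=(147.639,211.046), P2=(188.396,213.392); sampled at t=k/5. Machine vertices: (145.890,94.842) → (148.150,86.605) → (153.530,79.990) → (162.032,74.997) → (173.654,71.625) → (188.396,69.876). Open path.

**Shape 3** — `<path>` quadratic bezier, stroke `#000000` → score (S632, F1293). Control points (SVG): P0=(132.778,158.939), P1=(125.070,209.717), P2=(150.209,218.510); sampled at t=k/5. Machine vertices: (132.778,124.329) → (131.009,105.697) → (131.867,90.424) → (135.353,78.510) → (141.467,69.955) → (150.209,64.758). Open path.

**Shape 4** — `<path>` quadratic bezier, stroke `#ff00ff` → engrave (S279, F2391). Control points (SVG): P0=(160.900,82.173), P1=(87.450,136.754), P2=(39.945,170.286); sampled at t=k/5. Machine vertices: (160.900,201.095) → (132.558,180.105) → (106.291,160.798) → (82.100,143.175) → (59.985,127.237) → (39.945,112.982). Open path.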